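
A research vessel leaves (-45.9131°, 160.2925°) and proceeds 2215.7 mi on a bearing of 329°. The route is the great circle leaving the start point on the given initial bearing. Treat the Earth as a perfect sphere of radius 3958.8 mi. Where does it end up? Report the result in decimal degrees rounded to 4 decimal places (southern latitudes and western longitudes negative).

Angular distance δ = d/R = 2215.7 / 3958.8 = 0.559690 rad.
Converting: φ₁ = -0.801335 rad, θ = 5.742133 rad.
Destination latitude: φ₂ = arcsin( sin φ₁ cos δ + cos φ₁ sin δ cos θ ) = arcsin(-0.292061) = -16.9814°.
For the longitude increment, Δλ = atan2( sin θ sin δ cos φ₁, cos δ − sin φ₁ sin φ₂ ) = atan2(-0.190249, 0.637637) = -16.6133°.
λ₂ = 160.2925° + -16.6133° = 143.6792°.

latitude -16.9814°, longitude 143.6792°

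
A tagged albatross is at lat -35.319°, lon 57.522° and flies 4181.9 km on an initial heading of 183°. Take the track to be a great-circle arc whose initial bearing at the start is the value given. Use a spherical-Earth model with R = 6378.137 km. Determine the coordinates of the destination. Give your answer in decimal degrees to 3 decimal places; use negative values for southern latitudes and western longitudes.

δ = 4181.9/6378.137 = 0.655662 rad (37.5666°).
Start latitude φ₁ = -0.616433 rad; initial bearing θ = 3.193953 rad.
Destination latitude: φ₂ = arcsin( sin φ₁ cos δ + cos φ₁ sin δ cos θ ) = arcsin(-0.955038) = -72.753°.
Then Δλ = atan2(-0.026036, 0.240511) = -0.107831 rad, from sin θ sin δ cos φ₁ over cos δ − sin φ₁ sin φ₂.
Hence λ₂ = 57.522° + -6.178° = 51.344°.

latitude -72.753°, longitude 51.344°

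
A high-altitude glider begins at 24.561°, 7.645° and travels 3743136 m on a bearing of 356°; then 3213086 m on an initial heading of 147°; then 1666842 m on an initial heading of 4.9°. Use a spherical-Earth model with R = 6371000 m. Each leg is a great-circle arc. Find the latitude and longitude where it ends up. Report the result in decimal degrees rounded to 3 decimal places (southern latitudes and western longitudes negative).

latitude 46.860°, longitude 23.368°

Apply the spherical direct solution leg by leg, carrying full precision between legs.
Leg 1: from (24.561°, 7.645°), δ = 3743136/6371000 = 0.587527 rad, θ = 356° → φ = 58.090°, λ = 3.450°.
Leg 2: from (58.090°, 3.450°), δ = 3213086/6371000 = 0.504330 rad, θ = 147° → φ = 31.937°, λ = 21.517°.
Leg 3: from (31.937°, 21.517°), δ = 1666842/6371000 = 0.261630 rad, θ = 4.9° → φ = 46.860°, λ = 23.368°.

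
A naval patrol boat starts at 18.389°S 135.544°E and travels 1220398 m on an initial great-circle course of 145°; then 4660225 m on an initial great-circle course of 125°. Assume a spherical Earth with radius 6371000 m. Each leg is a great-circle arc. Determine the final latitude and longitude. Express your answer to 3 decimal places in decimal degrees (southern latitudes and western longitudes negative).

Apply the spherical direct solution leg by leg, carrying full precision between legs.
Leg 1: from (-18.389°, 135.544°), δ = 1220398/6371000 = 0.191555 rad, θ = 145° → φ = -27.238°, λ = 142.599°.
Leg 2: from (-27.238°, 142.599°), δ = 4660225/6371000 = 0.731475 rad, θ = 125° → φ = -42.942°, λ = -169.031°.

latitude -42.942°, longitude -169.031°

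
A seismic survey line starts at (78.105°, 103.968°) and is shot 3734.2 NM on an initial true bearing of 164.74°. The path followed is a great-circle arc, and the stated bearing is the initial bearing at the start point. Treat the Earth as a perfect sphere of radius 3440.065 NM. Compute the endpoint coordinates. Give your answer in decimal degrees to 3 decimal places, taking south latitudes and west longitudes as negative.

δ = 3734.2/3440.065 = 1.085503 rad (62.1947°).
Converting: φ₁ = 1.363189 rad, θ = 2.875255 rad.
sin φ₂ = sin φ₁ cos δ + cos φ₁ sin δ cos θ = (0.978527)(0.466468) + (0.206119)(0.884538)(-0.964741) = 0.280560
φ₂ = asin(0.280560) = 0.284378 rad = 16.294°.
For the longitude increment, Δλ = atan2( sin θ sin δ cos φ₁, cos δ − sin φ₁ sin φ₂ ) = atan2(0.047987, 0.191933) = 14.037°.
λ₂ = 103.968° + 14.037° = 118.005°.

latitude 16.294°, longitude 118.005°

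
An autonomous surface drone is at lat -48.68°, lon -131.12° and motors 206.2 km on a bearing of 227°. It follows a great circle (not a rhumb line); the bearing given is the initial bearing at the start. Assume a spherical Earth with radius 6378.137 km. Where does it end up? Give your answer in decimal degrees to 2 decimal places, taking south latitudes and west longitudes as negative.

latitude -49.92°, longitude -133.22°

Central angle δ = d/R = 0.032329 rad.
Start latitude φ₁ = -0.849626 rad; initial bearing θ = 3.961897 rad.
Applying the spherical law of cosines for sides, sin φ₂ = sin φ₁ cos δ + cos φ₁ sin δ cos θ = -0.765197, so φ₂ = -49.92°.
Δλ = atan2( sin θ sin δ cos φ₁ , cos δ − sin φ₁ sin φ₂ ) = atan2(-0.015609, 0.424789) = -0.036728 rad = -2.10°.
Hence λ₂ = -131.12° + -2.10° = -133.22°.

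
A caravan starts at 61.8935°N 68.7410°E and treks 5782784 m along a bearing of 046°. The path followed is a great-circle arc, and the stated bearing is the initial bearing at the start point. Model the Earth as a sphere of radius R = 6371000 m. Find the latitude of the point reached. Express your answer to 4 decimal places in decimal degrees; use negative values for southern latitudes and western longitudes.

latitude 53.2156°

δ = 5782784/6371000 = 0.907673 rad (52.0058°).
Converting: φ₁ = 1.080245 rad, θ = 0.802851 rad.
Applying the spherical law of cosines for sides, sin φ₂ = sin φ₁ cos δ + cos φ₁ sin δ cos θ = 0.800894, so φ₂ = 53.2156°.
Then Δλ = atan2(0.267070, -0.090866) = 1.898745 rad, from sin θ sin δ cos φ₁ over cos δ − sin φ₁ sin φ₂.
λ₂ = 68.7410° + 108.7900° = 177.5310°.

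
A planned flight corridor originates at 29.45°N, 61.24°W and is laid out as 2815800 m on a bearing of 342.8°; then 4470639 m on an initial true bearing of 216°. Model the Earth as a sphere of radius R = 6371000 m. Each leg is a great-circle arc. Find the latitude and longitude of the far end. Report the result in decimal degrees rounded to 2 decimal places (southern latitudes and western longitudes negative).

latitude 17.34°, longitude -96.84°

Apply the spherical direct solution leg by leg, carrying full precision between legs.
Leg 1: from (29.45°, -61.24°), δ = 2815800/6371000 = 0.441971 rad, θ = 342.8° → φ = 53.15°, λ = -73.42°.
Leg 2: from (53.15°, -73.42°), δ = 4470639/6371000 = 0.701717 rad, θ = 216° → φ = 17.34°, λ = -96.84°.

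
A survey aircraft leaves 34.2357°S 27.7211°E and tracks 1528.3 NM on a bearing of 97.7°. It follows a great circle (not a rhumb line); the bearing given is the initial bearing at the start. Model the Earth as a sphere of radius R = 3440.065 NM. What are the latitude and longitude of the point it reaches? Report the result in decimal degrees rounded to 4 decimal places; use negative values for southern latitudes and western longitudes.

The arc subtends δ = 1528.3/3440.065 = 0.444265 rad at the centre.
Start latitude φ₁ = -0.597526 rad; initial bearing θ = 1.705187 rad.
Destination latitude: φ₂ = arcsin( sin φ₁ cos δ + cos φ₁ sin δ cos θ ) = arcsin(-0.555594) = -33.7516°.
Δλ = atan2( sin θ sin δ cos φ₁ , cos δ − sin φ₁ sin φ₂ ) = atan2(0.352120, 0.590351) = 0.537812 rad = 30.8144°.
λ₂ = λ₁ + Δλ = 58.5355°.

latitude -33.7516°, longitude 58.5355°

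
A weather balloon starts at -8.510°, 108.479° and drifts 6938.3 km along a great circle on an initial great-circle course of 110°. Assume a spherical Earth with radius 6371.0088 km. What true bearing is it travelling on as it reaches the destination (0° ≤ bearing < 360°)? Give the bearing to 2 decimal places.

final bearing 91.58°

Central angle δ = d/R = 1.089043 rad.
Start latitude φ₁ = -0.148528 rad; initial bearing θ = 1.919862 rad.
sin φ₂ = sin φ₁ cos δ + cos φ₁ sin δ cos θ = (-0.147982)(0.463334) + (0.988990)(0.886184)(-0.342020) = -0.368321
φ₂ = asin(-0.368321) = -0.377202 rad = -21.612°.
Δλ = atan2( sin θ sin δ cos φ₁ , cos δ − sin φ₁ sin φ₂ ) = atan2(0.823572, 0.408829) = 1.110025 rad = 63.600°.
λ₂ = 108.479° + 63.600° = 172.079°.
The forward bearing on arrival equals the back-azimuth from the destination plus 180°.
Back-azimuth from P₂ (-21.61°, 172.08°) to P₁ (-8.51°, 108.48°), with Δλ' = λ₁ − λ₂ = -63.60°: atan2( sin Δλ' cos φ₁ , cos φ₂ sin φ₁ − sin φ₂ cos φ₁ cos Δλ' ) = 271.58°.
Final bearing = (271.58° + 180°) mod 360° = 91.58°.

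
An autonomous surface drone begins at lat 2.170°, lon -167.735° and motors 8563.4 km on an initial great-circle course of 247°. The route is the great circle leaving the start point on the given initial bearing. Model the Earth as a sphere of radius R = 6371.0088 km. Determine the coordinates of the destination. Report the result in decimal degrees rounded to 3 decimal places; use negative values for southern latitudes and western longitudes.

latitude -21.836°, longitude 117.185°

δ = 8563.4/6371.0088 = 1.344120 rad (77.0124°).
Converting: φ₁ = 0.037874 rad, θ = 4.310963 rad.
Destination latitude: φ₂ = arcsin( sin φ₁ cos δ + cos φ₁ sin δ cos θ ) = arcsin(-0.371953) = -21.836°.
Then Δλ = atan2(-0.896314, 0.238824) = -1.310395 rad, from sin θ sin δ cos φ₁ over cos δ − sin φ₁ sin φ₂.
λ₂ = -167.735° + -75.080° = -242.815°, normalized to (−180°, 180°] → 117.185°.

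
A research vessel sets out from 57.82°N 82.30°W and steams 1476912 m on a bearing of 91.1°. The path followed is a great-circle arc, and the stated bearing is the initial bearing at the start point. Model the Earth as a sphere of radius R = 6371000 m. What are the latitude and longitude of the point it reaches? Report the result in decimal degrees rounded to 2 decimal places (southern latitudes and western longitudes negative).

latitude 55.22°, longitude -58.55°

The arc subtends δ = 1476912/6371000 = 0.231818 rad at the centre.
With φ₁ = 57.82° = 1.009149 rad and θ = 91.1° = 1.589995 rad:
Destination latitude: φ₂ = arcsin( sin φ₁ cos δ + cos φ₁ sin δ cos θ ) = arcsin(0.821390) = 55.22°.
Then Δλ = atan2(0.122336, 0.278043) = 0.414499 rad, from sin θ sin δ cos φ₁ over cos δ − sin φ₁ sin φ₂.
λ₂ = λ₁ + Δλ = -58.55°.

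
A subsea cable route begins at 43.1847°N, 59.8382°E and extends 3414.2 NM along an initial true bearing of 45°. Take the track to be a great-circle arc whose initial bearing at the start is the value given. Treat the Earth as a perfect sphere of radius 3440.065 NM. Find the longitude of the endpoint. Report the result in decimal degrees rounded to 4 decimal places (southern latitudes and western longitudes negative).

longitude 150.4821°

Angular distance δ = d/R = 3414.2 / 3440.065 = 0.992481 rad.
With φ₁ = 43.1847° = 0.753715 rad and θ = 45° = 0.785398 rad:
Destination latitude: φ₂ = arcsin( sin φ₁ cos δ + cos φ₁ sin δ cos θ ) = arcsin(0.805822) = 53.6897°.
Δλ = atan2( sin θ sin δ cos φ₁ , cos δ − sin φ₁ sin φ₂ ) = atan2(0.431745, -0.004852) = 1.582035 rad = 90.6439°.
λ₂ = λ₁ + Δλ = 150.4821°.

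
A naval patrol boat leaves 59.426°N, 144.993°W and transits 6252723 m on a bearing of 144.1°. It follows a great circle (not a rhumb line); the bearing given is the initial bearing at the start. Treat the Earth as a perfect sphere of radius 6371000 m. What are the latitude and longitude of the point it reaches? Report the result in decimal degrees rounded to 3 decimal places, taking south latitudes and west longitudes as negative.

latitude 7.819°, longitude -115.519°

The arc subtends δ = 6252723/6371000 = 0.981435 rad at the centre.
Start latitude φ₁ = 1.037179 rad; initial bearing θ = 2.515019 rad.
Destination latitude: φ₂ = arcsin( sin φ₁ cos δ + cos φ₁ sin δ cos θ ) = arcsin(0.136037) = 7.819°.
For the longitude increment, Δλ = atan2( sin θ sin δ cos φ₁, cos δ − sin φ₁ sin φ₂ ) = atan2(0.247941, 0.438706) = 29.474°.
Hence λ₂ = -144.993° + 29.474° = -115.519°.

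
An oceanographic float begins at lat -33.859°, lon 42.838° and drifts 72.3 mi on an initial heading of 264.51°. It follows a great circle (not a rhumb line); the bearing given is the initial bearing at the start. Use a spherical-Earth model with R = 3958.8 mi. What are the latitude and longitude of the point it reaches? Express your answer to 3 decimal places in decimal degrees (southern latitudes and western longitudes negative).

Angular distance δ = d/R = 72.3 / 3958.8 = 0.018263 rad.
Start latitude φ₁ = -0.590951 rad; initial bearing θ = 4.616570 rad.
Applying the spherical law of cosines for sides, sin φ₂ = sin φ₁ cos δ + cos φ₁ sin δ cos θ = -0.558509, so φ₂ = -33.953°.
Δλ = atan2( sin θ sin δ cos φ₁ , cos δ − sin φ₁ sin φ₂ ) = atan2(-0.015095, 0.688659) = -0.021917 rad = -1.256°.
λ₂ = λ₁ + Δλ = 41.582°.

latitude -33.953°, longitude 41.582°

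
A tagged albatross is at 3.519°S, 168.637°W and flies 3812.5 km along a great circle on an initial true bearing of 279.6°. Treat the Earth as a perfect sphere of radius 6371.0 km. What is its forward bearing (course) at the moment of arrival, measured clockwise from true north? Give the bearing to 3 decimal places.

final bearing 279.920°

The arc subtends δ = 3812.5/6371 = 0.598415 rad at the centre.
With φ₁ = -3.519° = -0.061418 rad and θ = 279.6° = 4.879941 rad:
sin φ₂ = sin φ₁ cos δ + cos φ₁ sin δ cos θ = (-0.061380)(0.826230) + (0.998114)(0.563333)(0.166769) = 0.043056
φ₂ = asin(0.043056) = 0.043069 rad = 2.468°.
Then Δλ = atan2(-0.554397, 0.828872) = -0.589517 rad, from sin θ sin δ cos φ₁ over cos δ − sin φ₁ sin φ₂.
λ₂ = -168.637° + -33.777° = -202.414°, normalized to (−180°, 180°] → 157.586°.
The forward bearing on arrival equals the back-azimuth from the destination plus 180°.
Back-azimuth from P₂ (2.468°, 157.586°) to P₁ (-3.519°, -168.637°), with Δλ' = λ₁ − λ₂ = -326.223°: atan2( sin Δλ' cos φ₁ , cos φ₂ sin φ₁ − sin φ₂ cos φ₁ cos Δλ' ) = 99.920°.
Final bearing = (99.920° + 180°) mod 360° = 279.920°.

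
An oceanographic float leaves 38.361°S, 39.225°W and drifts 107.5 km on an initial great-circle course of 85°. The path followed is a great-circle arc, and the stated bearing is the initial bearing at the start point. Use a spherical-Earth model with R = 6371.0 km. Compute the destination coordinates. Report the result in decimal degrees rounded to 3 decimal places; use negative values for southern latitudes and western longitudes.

latitude -38.270°, longitude -37.998°

δ = 107.5/6371 = 0.016873 rad (0.9668°).
With φ₁ = -38.361° = -0.669526 rad and θ = 85° = 1.483530 rad:
Applying the spherical law of cosines for sides, sin φ₂ = sin φ₁ cos δ + cos φ₁ sin δ cos θ = -0.619373, so φ₂ = -38.270°.
For the longitude increment, Δλ = atan2( sin θ sin δ cos φ₁, cos δ − sin φ₁ sin φ₂ ) = atan2(0.013180, 0.615466) = 1.227°.
λ₂ = λ₁ + Δλ = -37.998°.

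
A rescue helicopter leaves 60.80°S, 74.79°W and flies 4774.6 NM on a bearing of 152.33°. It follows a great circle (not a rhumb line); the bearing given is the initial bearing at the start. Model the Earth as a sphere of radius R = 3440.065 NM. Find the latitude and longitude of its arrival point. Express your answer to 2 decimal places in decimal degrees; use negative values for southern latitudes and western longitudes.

latitude -35.70°, longitude 70.99°

Central angle δ = d/R = 1.387939 rad.
Converting: φ₁ = -1.061160 rad, θ = 2.658660 rad.
Applying the spherical law of cosines for sides, sin φ₂ = sin φ₁ cos δ + cos φ₁ sin δ cos θ = -0.583595, so φ₂ = -35.70°.
Δλ = atan2( sin θ sin δ cos φ₁ , cos δ − sin φ₁ sin φ₂ ) = atan2(0.222774, -0.327593) = 2.544393 rad = 145.78°.
Hence λ₂ = -74.79° + 145.78° = 70.99°.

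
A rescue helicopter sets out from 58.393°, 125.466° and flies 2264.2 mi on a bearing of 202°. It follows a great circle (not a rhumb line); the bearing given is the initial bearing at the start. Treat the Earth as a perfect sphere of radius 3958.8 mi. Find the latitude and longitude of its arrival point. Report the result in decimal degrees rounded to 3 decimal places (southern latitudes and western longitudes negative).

Central angle δ = d/R = 0.571941 rad.
Converting: φ₁ = 1.019150 rad, θ = 3.525565 rad.
Applying the spherical law of cosines for sides, sin φ₂ = sin φ₁ cos δ + cos φ₁ sin δ cos θ = 0.453107, so φ₂ = 26.943°.
Δλ = atan2( sin θ sin δ cos φ₁ , cos δ − sin φ₁ sin φ₂ ) = atan2(-0.106265, 0.454958) = -0.229458 rad = -13.147°.
λ₂ = 125.466° + -13.147° = 112.319°.

latitude 26.943°, longitude 112.319°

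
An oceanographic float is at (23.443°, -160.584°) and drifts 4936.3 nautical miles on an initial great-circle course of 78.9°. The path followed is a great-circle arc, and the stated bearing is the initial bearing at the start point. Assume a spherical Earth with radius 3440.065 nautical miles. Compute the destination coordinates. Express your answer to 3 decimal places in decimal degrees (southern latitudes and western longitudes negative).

Angular distance δ = d/R = 4936.3 / 3440.065 = 1.434944 rad.
With φ₁ = 23.443° = 0.409158 rad and θ = 78.9° = 1.377065 rad:
sin φ₂ = sin φ₁ cos δ + cos φ₁ sin δ cos θ = (0.397837)(0.135435) + (0.917456)(0.990786)(0.192522) = 0.228884
φ₂ = asin(0.228884) = 0.230931 rad = 13.231°.
Δλ = atan2( sin θ sin δ cos φ₁ , cos δ − sin φ₁ sin φ₂ ) = atan2(0.891998, 0.044377) = 1.521088 rad = 87.152°.
Hence λ₂ = -160.584° + 87.152° = -73.432°.

latitude 13.231°, longitude -73.432°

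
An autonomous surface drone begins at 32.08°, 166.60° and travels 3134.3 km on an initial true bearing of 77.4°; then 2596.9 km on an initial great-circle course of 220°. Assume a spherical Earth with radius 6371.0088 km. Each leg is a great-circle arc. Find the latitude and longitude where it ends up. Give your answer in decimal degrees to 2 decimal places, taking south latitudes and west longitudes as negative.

Apply the spherical direct solution leg by leg, carrying full precision between legs.
Leg 1: from (32.08°, 166.60°), δ = 3134.3/6371.0088 = 0.491963 rad, θ = 77.4° → φ = 33.74°, λ = -159.73°.
Leg 2: from (33.74°, -159.73°), δ = 2596.9/6371.0088 = 0.407612 rad, θ = 220° → φ = 14.92°, λ = -175.02°.

latitude 14.92°, longitude -175.02°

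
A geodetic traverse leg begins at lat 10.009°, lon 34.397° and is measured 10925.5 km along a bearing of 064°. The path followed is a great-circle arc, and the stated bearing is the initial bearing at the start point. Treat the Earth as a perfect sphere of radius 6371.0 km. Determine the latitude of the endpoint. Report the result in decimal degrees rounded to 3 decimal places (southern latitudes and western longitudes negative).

Angular distance δ = d/R = 10925.5 / 6371 = 1.714880 rad.
With φ₁ = 10.009° = 0.174690 rad and θ = 64° = 1.117011 rad:
sin φ₂ = sin φ₁ cos δ + cos φ₁ sin δ cos θ = (0.173803)(-0.143586) + (0.984780)(0.989638)(0.438371) = 0.402270
φ₂ = asin(0.402270) = 0.413995 rad = 23.720°.
Δλ = atan2( sin θ sin δ cos φ₁ , cos δ − sin φ₁ sin φ₂ ) = atan2(0.875943, -0.213501) = 1.809873 rad = 103.698°.
λ₂ = 34.397° + 103.698° = 138.095°.

latitude 23.720°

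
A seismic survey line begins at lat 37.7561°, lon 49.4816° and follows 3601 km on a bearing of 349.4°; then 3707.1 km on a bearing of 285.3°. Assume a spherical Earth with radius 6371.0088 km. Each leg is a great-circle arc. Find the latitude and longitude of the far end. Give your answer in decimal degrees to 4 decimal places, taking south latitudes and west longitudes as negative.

latitude 56.2831°, longitude -39.1886°

Apply the spherical direct solution leg by leg, carrying full precision between legs.
Leg 1: from (37.7561°, 49.4816°), δ = 3601/6371.0088 = 0.565217 rad, θ = 349.4° → φ = 68.9557°, λ = 33.5570°.
Leg 2: from (68.9557°, 33.5570°), δ = 3707.1/6371.0088 = 0.581870 rad, θ = 285.3° → φ = 56.2831°, λ = -39.1886°.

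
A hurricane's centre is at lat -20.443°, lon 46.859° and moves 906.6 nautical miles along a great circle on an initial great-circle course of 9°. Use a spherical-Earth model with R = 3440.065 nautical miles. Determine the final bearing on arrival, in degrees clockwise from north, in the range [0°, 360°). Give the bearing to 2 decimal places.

Central angle δ = d/R = 0.263542 rad.
Start latitude φ₁ = -0.356798 rad; initial bearing θ = 0.157080 rad.
Destination latitude: φ₂ = arcsin( sin φ₁ cos δ + cos φ₁ sin δ cos θ ) = arcsin(-0.096126) = -5.516°.
For the longitude increment, Δλ = atan2( sin θ sin δ cos φ₁, cos δ − sin φ₁ sin φ₂ ) = atan2(0.038185, 0.931899) = 2.346°.
λ₂ = 46.859° + 2.346° = 49.205°.
The forward bearing on arrival equals the back-azimuth from the destination plus 180°.
Back-azimuth from P₂ (-5.52°, 49.21°) to P₁ (-20.44°, 46.86°), with Δλ' = λ₁ − λ₂ = -2.35°: atan2( sin Δλ' cos φ₁ , cos φ₂ sin φ₁ − sin φ₂ cos φ₁ cos Δλ' ) = 188.47°.
Final bearing = (188.47° + 180°) mod 360° = 8.47°.

final bearing 8.47°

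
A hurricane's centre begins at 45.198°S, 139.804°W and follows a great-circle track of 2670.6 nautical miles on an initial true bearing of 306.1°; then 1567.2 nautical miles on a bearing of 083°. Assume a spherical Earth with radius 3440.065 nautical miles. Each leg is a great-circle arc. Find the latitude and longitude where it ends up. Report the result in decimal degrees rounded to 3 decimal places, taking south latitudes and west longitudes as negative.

latitude -8.107°, longitude -149.061°

Apply the spherical direct solution leg by leg, carrying full precision between legs.
Leg 1: from (-45.198°, -139.804°), δ = 2670.6/3440.065 = 0.776323 rad, θ = 306.1° → φ = -12.436°, λ = -175.236°.
Leg 2: from (-12.436°, -175.236°), δ = 1567.2/3440.065 = 0.455573 rad, θ = 83° → φ = -8.107°, λ = -149.061°.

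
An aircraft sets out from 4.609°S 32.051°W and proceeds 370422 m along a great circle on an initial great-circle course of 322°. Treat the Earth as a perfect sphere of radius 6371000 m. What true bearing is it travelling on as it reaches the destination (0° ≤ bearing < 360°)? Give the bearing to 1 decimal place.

final bearing 322.1°

δ = 370422/6371000 = 0.058142 rad (3.3313°).
Start latitude φ₁ = -0.080442 rad; initial bearing θ = 5.619960 rad.
Destination latitude: φ₂ = arcsin( sin φ₁ cos δ + cos φ₁ sin δ cos θ ) = arcsin(-0.034577) = -1.982°.
Δλ = atan2( sin θ sin δ cos φ₁ , cos δ − sin φ₁ sin φ₂ ) = atan2(-0.035660, 0.995532) = -0.035805 rad = -2.051°.
Hence λ₂ = -32.051° + -2.051° = -34.102°.
The forward bearing on arrival equals the back-azimuth from the destination plus 180°.
Back-azimuth from P₂ (-2.0°, -34.1°) to P₁ (-4.6°, -32.1°), with Δλ' = λ₁ − λ₂ = 2.1°: atan2( sin Δλ' cos φ₁ , cos φ₂ sin φ₁ − sin φ₂ cos φ₁ cos Δλ' ) = 142.1°.
Final bearing = (142.1° + 180°) mod 360° = 322.1°.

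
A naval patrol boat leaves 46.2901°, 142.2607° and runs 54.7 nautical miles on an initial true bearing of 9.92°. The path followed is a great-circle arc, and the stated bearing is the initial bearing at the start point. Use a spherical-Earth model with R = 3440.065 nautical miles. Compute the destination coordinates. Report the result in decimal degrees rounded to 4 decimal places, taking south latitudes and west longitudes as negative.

Angular distance δ = d/R = 54.7 / 3440.065 = 0.015901 rad.
Converting: φ₁ = 0.807915 rad, θ = 0.173137 rad.
Applying the spherical law of cosines for sides, sin φ₂ = sin φ₁ cos δ + cos φ₁ sin δ cos θ = 0.733579, so φ₂ = 47.1873°.
For the longitude increment, Δλ = atan2( sin θ sin δ cos φ₁, cos δ − sin φ₁ sin φ₂ ) = atan2(0.001893, 0.469607) = 0.2309°.
λ₂ = 142.2607° + 0.2309° = 142.4916°.

latitude 47.1873°, longitude 142.4916°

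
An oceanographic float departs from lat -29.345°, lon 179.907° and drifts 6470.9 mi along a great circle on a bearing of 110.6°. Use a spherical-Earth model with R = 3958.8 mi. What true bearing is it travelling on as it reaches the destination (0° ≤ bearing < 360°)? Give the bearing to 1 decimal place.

final bearing 58.1°

Angular distance δ = d/R = 6470.9 / 3958.8 = 1.634561 rad.
With φ₁ = -29.345° = -0.512167 rad and θ = 110.6° = 1.930334 rad:
Applying the spherical law of cosines for sides, sin φ₂ = sin φ₁ cos δ + cos φ₁ sin δ cos θ = -0.274844, so φ₂ = -15.953°.
Δλ = atan2( sin θ sin δ cos φ₁ , cos δ − sin φ₁ sin φ₂ ) = atan2(0.814290, -0.198413) = 1.809803 rad = 103.694°.
λ₂ = 179.907° + 103.694° = 283.601°, normalized to (−180°, 180°] → -76.399°.
The forward bearing on arrival equals the back-azimuth from the destination plus 180°.
Back-azimuth from P₂ (-16.0°, -76.4°) to P₁ (-29.3°, 179.9°), with Δλ' = λ₁ − λ₂ = 256.3°: atan2( sin Δλ' cos φ₁ , cos φ₂ sin φ₁ − sin φ₂ cos φ₁ cos Δλ' ) = 238.1°.
Final bearing = (238.1° + 180°) mod 360° = 58.1°.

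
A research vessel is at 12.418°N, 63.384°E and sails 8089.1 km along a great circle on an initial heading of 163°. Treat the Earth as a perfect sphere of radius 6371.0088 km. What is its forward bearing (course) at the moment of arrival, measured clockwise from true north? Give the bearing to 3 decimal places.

The arc subtends δ = 8089.1/6371.0088 = 1.269673 rad at the centre.
Start latitude φ₁ = 0.216735 rad; initial bearing θ = 2.844887 rad.
sin φ₂ = sin φ₁ cos δ + cos φ₁ sin δ cos θ = (0.215042)(0.296593) + (0.976605)(0.955004)(-0.956305) = -0.828129
φ₂ = asin(-0.828129) = -0.975761 rad = -55.907°.
Δλ = atan2( sin θ sin δ cos φ₁ , cos δ − sin φ₁ sin φ₂ ) = atan2(0.272684, 0.474675) = 0.521431 rad = 29.876°.
Hence λ₂ = 63.384° + 29.876° = 93.260°.
The forward bearing on arrival equals the back-azimuth from the destination plus 180°.
Back-azimuth from P₂ (-55.907°, 93.260°) to P₁ (12.418°, 63.384°), with Δλ' = λ₁ − λ₂ = -29.876°: atan2( sin Δλ' cos φ₁ , cos φ₂ sin φ₁ − sin φ₂ cos φ₁ cos Δλ' ) = 329.377°.
Final bearing = (329.377° + 180°) mod 360° = 149.377°.

final bearing 149.377°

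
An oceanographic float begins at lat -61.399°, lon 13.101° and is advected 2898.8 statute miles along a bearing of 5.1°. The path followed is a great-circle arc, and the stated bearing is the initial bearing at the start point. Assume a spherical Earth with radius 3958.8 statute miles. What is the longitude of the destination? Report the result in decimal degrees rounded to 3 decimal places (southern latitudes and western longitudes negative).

longitude 16.716°

Central angle δ = d/R = 0.732242 rad.
Start latitude φ₁ = -1.071615 rad; initial bearing θ = 0.089012 rad.
Applying the spherical law of cosines for sides, sin φ₂ = sin φ₁ cos δ + cos φ₁ sin δ cos θ = -0.334163, so φ₂ = -19.522°.
Then Δλ = atan2(0.028449, 0.450291) = 0.063096 rad, from sin θ sin δ cos φ₁ over cos δ − sin φ₁ sin φ₂.
Hence λ₂ = 13.101° + 3.615° = 16.716°.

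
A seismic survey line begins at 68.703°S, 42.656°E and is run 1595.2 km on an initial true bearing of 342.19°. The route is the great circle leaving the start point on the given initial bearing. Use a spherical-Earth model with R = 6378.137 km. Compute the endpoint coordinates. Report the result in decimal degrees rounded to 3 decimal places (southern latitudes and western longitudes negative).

Central angle δ = d/R = 0.250104 rad.
Converting: φ₁ = -1.199094 rad, θ = 5.972342 rad.
Destination latitude: φ₂ = arcsin( sin φ₁ cos δ + cos φ₁ sin δ cos θ ) = arcsin(-0.817135) = -54.799°.
For the longitude increment, Δλ = atan2( sin θ sin δ cos φ₁, cos δ − sin φ₁ sin φ₂ ) = atan2(-0.027495, 0.207553) = -7.546°.
λ₂ = λ₁ + Δλ = 35.110°.

latitude -54.799°, longitude 35.110°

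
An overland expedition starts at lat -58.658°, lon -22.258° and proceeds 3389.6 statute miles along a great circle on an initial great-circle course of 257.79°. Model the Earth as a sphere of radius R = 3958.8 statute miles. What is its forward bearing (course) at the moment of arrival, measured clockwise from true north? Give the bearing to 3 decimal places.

final bearing 318.423°

Angular distance δ = d/R = 3389.6 / 3958.8 = 0.856219 rad.
Start latitude φ₁ = -1.023775 rad; initial bearing θ = 4.499284 rad.
Applying the spherical law of cosines for sides, sin φ₂ = sin φ₁ cos δ + cos φ₁ sin δ cos θ = -0.642773, so φ₂ = -39.999°.
For the longitude increment, Δλ = atan2( sin θ sin δ cos φ₁, cos δ − sin φ₁ sin φ₂ ) = atan2(-0.384014, 0.106320) = -74.524°.
Hence λ₂ = -22.258° + -74.524° = -96.782°.
The forward bearing on arrival equals the back-azimuth from the destination plus 180°.
Back-azimuth from P₂ (-39.999°, -96.782°) to P₁ (-58.658°, -22.258°), with Δλ' = λ₁ − λ₂ = 74.524°: atan2( sin Δλ' cos φ₁ , cos φ₂ sin φ₁ − sin φ₂ cos φ₁ cos Δλ' ) = 138.423°.
Final bearing = (138.423° + 180°) mod 360° = 318.423°.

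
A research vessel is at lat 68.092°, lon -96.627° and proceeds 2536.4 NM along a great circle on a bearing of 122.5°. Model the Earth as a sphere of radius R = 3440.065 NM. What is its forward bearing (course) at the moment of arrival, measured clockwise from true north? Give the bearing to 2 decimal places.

final bearing 157.83°

Angular distance δ = d/R = 2536.4 / 3440.065 = 0.737312 rad.
With φ₁ = 68.092° = 1.188430 rad and θ = 122.5° = 2.138028 rad:
sin φ₂ = sin φ₁ cos δ + cos φ₁ sin δ cos θ = (0.927784)(0.740279) + (0.373117)(0.672300)(-0.537300) = 0.552039
φ₂ = asin(0.552039) = 0.584807 rad = 33.507°.
For the longitude increment, Δλ = atan2( sin θ sin δ cos φ₁, cos δ − sin φ₁ sin φ₂ ) = atan2(0.211562, 0.228106) = 42.845°.
λ₂ = -96.627° + 42.845° = -53.782°.
The forward bearing on arrival equals the back-azimuth from the destination plus 180°.
Back-azimuth from P₂ (33.51°, -53.78°) to P₁ (68.09°, -96.63°), with Δλ' = λ₁ − λ₂ = -42.85°: atan2( sin Δλ' cos φ₁ , cos φ₂ sin φ₁ − sin φ₂ cos φ₁ cos Δλ' ) = 337.83°.
Final bearing = (337.83° + 180°) mod 360° = 157.83°.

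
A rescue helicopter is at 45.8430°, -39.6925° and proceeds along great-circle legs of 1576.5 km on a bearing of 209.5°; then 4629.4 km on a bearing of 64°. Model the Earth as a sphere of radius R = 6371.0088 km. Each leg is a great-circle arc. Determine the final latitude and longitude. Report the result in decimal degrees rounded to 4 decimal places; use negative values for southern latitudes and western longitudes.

latitude 40.7440°, longitude 4.0354°

Apply the spherical direct solution leg by leg, carrying full precision between legs.
Leg 1: from (45.8430°, -39.6925°), δ = 1576.5/6371.0088 = 0.247449 rad, θ = 209.5° → φ = 33.1666°, λ = -47.9767°.
Leg 2: from (33.1666°, -47.9767°), δ = 4629.4/6371.0088 = 0.726635 rad, θ = 64° → φ = 40.7440°, λ = 4.0354°.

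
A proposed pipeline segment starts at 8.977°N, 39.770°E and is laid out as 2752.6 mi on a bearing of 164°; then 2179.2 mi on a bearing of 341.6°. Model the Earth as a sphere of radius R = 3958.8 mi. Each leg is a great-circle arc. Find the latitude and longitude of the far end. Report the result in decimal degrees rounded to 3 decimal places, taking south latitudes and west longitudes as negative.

latitude 0.963°, longitude 41.940°

Apply the spherical direct solution leg by leg, carrying full precision between legs.
Leg 1: from (8.977°, 39.770°), δ = 2752.6/3958.8 = 0.695312 rad, θ = 164° → φ = -29.239°, λ = 51.445°.
Leg 2: from (-29.239°, 51.445°), δ = 2179.2/3958.8 = 0.550470 rad, θ = 341.6° → φ = 0.963°, λ = 41.940°.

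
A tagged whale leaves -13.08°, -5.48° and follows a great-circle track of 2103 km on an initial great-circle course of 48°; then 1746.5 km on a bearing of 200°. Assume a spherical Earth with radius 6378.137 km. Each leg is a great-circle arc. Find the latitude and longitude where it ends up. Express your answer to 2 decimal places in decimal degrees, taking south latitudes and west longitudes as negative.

latitude -14.90°, longitude 2.95°

Apply the spherical direct solution leg by leg, carrying full precision between legs.
Leg 1: from (-13.08°, -5.48°), δ = 2103/6378.137 = 0.329720 rad, θ = 48° → φ = -0.18°, λ = 8.44°.
Leg 2: from (-0.18°, 8.44°), δ = 1746.5/6378.137 = 0.273826 rad, θ = 200° → φ = -14.90°, λ = 2.95°.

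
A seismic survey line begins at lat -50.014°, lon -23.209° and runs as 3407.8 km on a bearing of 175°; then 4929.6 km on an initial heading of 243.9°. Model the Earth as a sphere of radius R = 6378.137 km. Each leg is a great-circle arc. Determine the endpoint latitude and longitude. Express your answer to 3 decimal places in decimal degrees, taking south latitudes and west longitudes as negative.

Apply the spherical direct solution leg by leg, carrying full precision between legs.
Leg 1: from (-50.014°, -23.209°), δ = 3407.8/6378.137 = 0.534294 rad, θ = 175° → φ = -80.198°, λ = -8.097°.
Leg 2: from (-80.198°, -8.097°), δ = 4929.6/6378.137 = 0.772890 rad, θ = 243.9° → φ = -49.265°, λ = -114.183°.

latitude -49.265°, longitude -114.183°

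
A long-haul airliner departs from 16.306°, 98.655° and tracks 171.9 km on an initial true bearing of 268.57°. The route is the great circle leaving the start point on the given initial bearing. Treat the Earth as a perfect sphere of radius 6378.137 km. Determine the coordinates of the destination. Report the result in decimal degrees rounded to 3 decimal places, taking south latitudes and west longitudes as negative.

latitude 16.261°, longitude 97.047°

Central angle δ = d/R = 0.026951 rad.
Converting: φ₁ = 0.284593 rad, θ = 4.687431 rad.
Applying the spherical law of cosines for sides, sin φ₂ = sin φ₁ cos δ + cos φ₁ sin δ cos θ = 0.280020, so φ₂ = 16.261°.
Δλ = atan2( sin θ sin δ cos φ₁ , cos δ − sin φ₁ sin φ₂ ) = atan2(-0.025856, 0.921016) = -0.028066 rad = -1.608°.
λ₂ = λ₁ + Δλ = 97.047°.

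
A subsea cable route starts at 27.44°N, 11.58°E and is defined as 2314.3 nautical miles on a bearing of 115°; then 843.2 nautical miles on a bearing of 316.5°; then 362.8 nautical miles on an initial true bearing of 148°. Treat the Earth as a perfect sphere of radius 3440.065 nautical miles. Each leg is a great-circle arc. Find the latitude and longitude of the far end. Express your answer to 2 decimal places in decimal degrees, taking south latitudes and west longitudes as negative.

Apply the spherical direct solution leg by leg, carrying full precision between legs.
Leg 1: from (27.44°, 11.58°), δ = 2314.3/3440.065 = 0.672749 rad, θ = 115° → φ = 7.28°, λ = 46.28°.
Leg 2: from (7.28°, 46.28°), δ = 843.2/3440.065 = 0.245112 rad, θ = 316.5° → φ = 17.31°, λ = 36.21°.
Leg 3: from (17.31°, 36.21°), δ = 362.8/3440.065 = 0.105463 rad, θ = 148° → φ = 12.16°, λ = 39.48°.

latitude 12.16°, longitude 39.48°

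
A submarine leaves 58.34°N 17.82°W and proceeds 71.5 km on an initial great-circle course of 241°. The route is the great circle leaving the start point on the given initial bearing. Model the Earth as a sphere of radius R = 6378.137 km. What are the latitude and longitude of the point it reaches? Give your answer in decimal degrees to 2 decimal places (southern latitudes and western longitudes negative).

Angular distance δ = d/R = 71.5 / 6378.137 = 0.011210 rad.
Start latitude φ₁ = 1.018225 rad; initial bearing θ = 4.206243 rad.
Destination latitude: φ₂ = arcsin( sin φ₁ cos δ + cos φ₁ sin δ cos θ ) = arcsin(0.848272) = 58.02°.
Δλ = atan2( sin θ sin δ cos φ₁ , cos δ − sin φ₁ sin φ₂ ) = atan2(-0.005146, 0.277907) = -0.018515 rad = -1.06°.
Hence λ₂ = -17.82° + -1.06° = -18.88°.

latitude 58.02°, longitude -18.88°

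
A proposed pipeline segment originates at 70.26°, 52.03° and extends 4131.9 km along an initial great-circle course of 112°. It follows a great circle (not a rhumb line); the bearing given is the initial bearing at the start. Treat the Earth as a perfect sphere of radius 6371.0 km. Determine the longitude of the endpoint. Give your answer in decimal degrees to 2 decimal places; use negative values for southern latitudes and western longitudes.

longitude 101.30°

Angular distance δ = d/R = 4131.9 / 6371 = 0.648548 rad.
With φ₁ = 70.26° = 1.226268 rad and θ = 112° = 1.954769 rad:
Applying the spherical law of cosines for sides, sin φ₂ = sin φ₁ cos δ + cos φ₁ sin δ cos θ = 0.673704, so φ₂ = 42.35°.
Then Δλ = atan2(0.189157, 0.162848) = 0.860000 rad, from sin θ sin δ cos φ₁ over cos δ − sin φ₁ sin φ₂.
λ₂ = 52.03° + 49.27° = 101.30°.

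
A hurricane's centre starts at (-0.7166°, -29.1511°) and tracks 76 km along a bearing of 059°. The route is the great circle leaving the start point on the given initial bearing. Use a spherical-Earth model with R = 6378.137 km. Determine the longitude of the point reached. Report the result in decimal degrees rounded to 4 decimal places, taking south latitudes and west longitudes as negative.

longitude -28.5659°

Central angle δ = d/R = 0.011916 rad.
With φ₁ = -0.7166° = -0.012507 rad and θ = 59° = 1.029744 rad:
Destination latitude: φ₂ = arcsin( sin φ₁ cos δ + cos φ₁ sin δ cos θ ) = arcsin(-0.006369) = -0.3649°.
Then Δλ = atan2(0.010213, 0.999849) = 0.010214 rad, from sin θ sin δ cos φ₁ over cos δ − sin φ₁ sin φ₂.
Hence λ₂ = -29.1511° + 0.5852° = -28.5659°.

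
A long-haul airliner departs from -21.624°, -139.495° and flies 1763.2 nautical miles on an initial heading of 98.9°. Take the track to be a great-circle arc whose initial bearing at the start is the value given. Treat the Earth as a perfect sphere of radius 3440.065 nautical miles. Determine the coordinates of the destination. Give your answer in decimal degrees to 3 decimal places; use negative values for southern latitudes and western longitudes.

δ = 1763.2/3440.065 = 0.512548 rad (29.3669°).
Start latitude φ₁ = -0.377410 rad; initial bearing θ = 1.726131 rad.
Applying the spherical law of cosines for sides, sin φ₂ = sin φ₁ cos δ + cos φ₁ sin δ cos θ = -0.391689, so φ₂ = -23.060°.
Then Δλ = atan2(0.450398, 0.727155) = 0.554560 rad, from sin θ sin δ cos φ₁ over cos δ − sin φ₁ sin φ₂.
λ₂ = λ₁ + Δλ = -107.721°.

latitude -23.060°, longitude -107.721°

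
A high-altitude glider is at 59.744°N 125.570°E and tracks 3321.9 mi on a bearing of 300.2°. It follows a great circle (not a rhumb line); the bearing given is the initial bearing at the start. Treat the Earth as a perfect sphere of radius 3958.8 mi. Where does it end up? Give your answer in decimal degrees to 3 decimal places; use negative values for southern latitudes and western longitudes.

latitude 49.969°, longitude 36.759°

Angular distance δ = d/R = 3321.9 / 3958.8 = 0.839118 rad.
Start latitude φ₁ = 1.042730 rad; initial bearing θ = 5.239478 rad.
Applying the spherical law of cosines for sides, sin φ₂ = sin φ₁ cos δ + cos φ₁ sin δ cos θ = 0.765693, so φ₂ = 49.969°.
Then Δλ = atan2(-0.324019, 0.006727) = -1.550039 rad, from sin θ sin δ cos φ₁ over cos δ − sin φ₁ sin φ₂.
Hence λ₂ = 125.570° + -88.811° = 36.759°.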